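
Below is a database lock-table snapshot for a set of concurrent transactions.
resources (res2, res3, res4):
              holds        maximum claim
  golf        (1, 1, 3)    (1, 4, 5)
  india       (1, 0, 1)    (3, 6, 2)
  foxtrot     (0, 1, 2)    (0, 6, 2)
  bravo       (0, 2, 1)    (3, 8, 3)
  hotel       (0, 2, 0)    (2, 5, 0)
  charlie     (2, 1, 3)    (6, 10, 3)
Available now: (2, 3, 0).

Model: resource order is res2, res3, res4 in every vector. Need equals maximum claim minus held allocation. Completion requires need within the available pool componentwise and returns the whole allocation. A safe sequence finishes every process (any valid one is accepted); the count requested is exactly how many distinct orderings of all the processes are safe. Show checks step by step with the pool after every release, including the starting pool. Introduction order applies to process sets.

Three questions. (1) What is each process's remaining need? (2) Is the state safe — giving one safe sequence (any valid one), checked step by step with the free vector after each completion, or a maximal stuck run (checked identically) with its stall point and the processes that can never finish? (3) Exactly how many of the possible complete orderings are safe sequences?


(1) Remaining need (order res2, res3, res4):
  golf: (0, 3, 2)
  india: (2, 6, 1)
  foxtrot: (0, 5, 0)
  bravo: (3, 6, 2)
  hotel: (2, 3, 0)
  charlie: (4, 9, 0)
(2) SAFE — a valid safe sequence is hotel, foxtrot, india, bravo, golf, charlie.
Key observation: the first exact fit in this order is hotel — it needs (2, 3, 0) with (2, 3, 0) free, meeting a requested resource to the last unit.
Check, step by step:
  pool = (2, 3, 0)
  hotel needs (2, 3, 0) <= (2, 3, 0) -> finishes; pool += (0, 2, 0) = (2, 5, 0)
  foxtrot needs (0, 5, 0) <= (2, 5, 0) -> finishes; pool += (0, 1, 2) = (2, 6, 2)
  india needs (2, 6, 1) <= (2, 6, 2) -> finishes; pool += (1, 0, 1) = (3, 6, 3)
  bravo needs (3, 6, 2) <= (3, 6, 3) -> finishes; pool += (0, 2, 1) = (3, 8, 4)
  golf needs (0, 3, 2) <= (3, 8, 4) -> finishes; pool += (1, 1, 3) = (4, 9, 7)
  charlie needs (4, 9, 0) <= (4, 9, 7) -> finishes; pool += (2, 1, 3) = (6, 10, 10)
(3) The exact count: 4 of the possible complete orderings are safe sequences.


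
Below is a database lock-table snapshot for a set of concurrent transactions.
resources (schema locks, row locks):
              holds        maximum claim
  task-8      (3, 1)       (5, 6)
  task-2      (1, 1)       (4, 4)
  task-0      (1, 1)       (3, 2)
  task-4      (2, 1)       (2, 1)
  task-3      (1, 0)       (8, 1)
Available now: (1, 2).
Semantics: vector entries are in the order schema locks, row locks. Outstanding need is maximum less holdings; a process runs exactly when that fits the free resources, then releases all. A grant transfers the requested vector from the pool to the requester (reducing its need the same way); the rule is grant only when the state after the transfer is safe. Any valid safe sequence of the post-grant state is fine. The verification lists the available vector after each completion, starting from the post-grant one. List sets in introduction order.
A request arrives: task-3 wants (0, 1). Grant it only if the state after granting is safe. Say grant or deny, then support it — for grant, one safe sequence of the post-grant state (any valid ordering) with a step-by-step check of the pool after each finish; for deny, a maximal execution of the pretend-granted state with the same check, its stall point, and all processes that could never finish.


DENY. Granting would leave the state unsafe.
Key observation: after task-4, task-0, task-2 the pool peaks at (5, 4), and each blocked process is short somewhere: task-8 on row locks; task-3 on schema locks.
Pretend the grant happened; the run task-4, task-0, task-2 goes as far as possible. Walking it through:
  pool = (1, 1)
  task-4 needs (0, 0) <= (1, 1) -> finishes; pool += (2, 1) = (3, 2)
  task-0 needs (2, 1) <= (3, 2) -> finishes; pool += (1, 1) = (4, 3)
  task-2 needs (3, 3) <= (4, 3) -> finishes; pool += (1, 1) = (5, 4)
  task-8 cannot run: need (2, 5) vs free (5, 4) (insufficient row locks)
  task-3 cannot run: need (7, 0) vs free (5, 4) (insufficient schema locks)
Had the request been granted, task-8 and task-3 could never finish.


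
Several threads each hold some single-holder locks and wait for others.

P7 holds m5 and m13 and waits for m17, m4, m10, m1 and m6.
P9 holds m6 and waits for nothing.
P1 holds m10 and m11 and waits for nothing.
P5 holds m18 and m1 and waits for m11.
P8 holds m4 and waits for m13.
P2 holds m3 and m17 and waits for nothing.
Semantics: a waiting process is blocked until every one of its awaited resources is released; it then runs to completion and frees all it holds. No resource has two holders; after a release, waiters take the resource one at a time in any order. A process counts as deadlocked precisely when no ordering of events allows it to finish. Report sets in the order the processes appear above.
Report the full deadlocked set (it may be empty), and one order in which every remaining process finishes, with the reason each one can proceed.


Deadlocked set: P7 and P8.
Key observation: the loop P7 -> P8 -> P7 blocks itself forever; no other process is dragged down with it.
A valid finishing order for the others: P1, P9, P5, P2.
Check, step by step:
  run P1 (it waits on nothing); releases m10 and m11
  run P9 (it waits on nothing); releases m6
  P5 waits on m11 — all released -> runs and releases m18 and m1
  run P2 (it waits on nothing); releases m3 and m17


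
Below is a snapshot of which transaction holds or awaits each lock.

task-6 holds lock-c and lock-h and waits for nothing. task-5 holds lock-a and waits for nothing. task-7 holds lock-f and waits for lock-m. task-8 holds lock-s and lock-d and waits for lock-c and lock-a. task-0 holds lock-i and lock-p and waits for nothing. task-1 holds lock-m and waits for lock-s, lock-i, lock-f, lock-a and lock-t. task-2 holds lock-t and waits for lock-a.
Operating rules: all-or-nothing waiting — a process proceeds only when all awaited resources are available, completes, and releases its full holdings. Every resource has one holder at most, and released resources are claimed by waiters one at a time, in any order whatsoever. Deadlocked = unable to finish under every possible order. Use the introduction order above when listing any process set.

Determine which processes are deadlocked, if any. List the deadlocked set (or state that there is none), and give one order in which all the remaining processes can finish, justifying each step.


Deadlocked: task-7 and task-1.
Key observation: task-7 -> task-1 -> task-7 is a circular wait — nothing in it can go first; no other process is dragged down with it.
One completion order for the rest: task-0, task-6, task-5, task-2, task-8.
Verifying each step:
  task-0: no waits; runs immediately, freeing lock-i and lock-p
  task-6: no waits; runs immediately, freeing lock-c and lock-h
  task-5: no waits; runs immediately, freeing lock-a
  run task-2 (all its waits — lock-a — are resolved); releases lock-t
  run task-8 (all its waits — lock-c and lock-a — are resolved); releases lock-s and lock-d


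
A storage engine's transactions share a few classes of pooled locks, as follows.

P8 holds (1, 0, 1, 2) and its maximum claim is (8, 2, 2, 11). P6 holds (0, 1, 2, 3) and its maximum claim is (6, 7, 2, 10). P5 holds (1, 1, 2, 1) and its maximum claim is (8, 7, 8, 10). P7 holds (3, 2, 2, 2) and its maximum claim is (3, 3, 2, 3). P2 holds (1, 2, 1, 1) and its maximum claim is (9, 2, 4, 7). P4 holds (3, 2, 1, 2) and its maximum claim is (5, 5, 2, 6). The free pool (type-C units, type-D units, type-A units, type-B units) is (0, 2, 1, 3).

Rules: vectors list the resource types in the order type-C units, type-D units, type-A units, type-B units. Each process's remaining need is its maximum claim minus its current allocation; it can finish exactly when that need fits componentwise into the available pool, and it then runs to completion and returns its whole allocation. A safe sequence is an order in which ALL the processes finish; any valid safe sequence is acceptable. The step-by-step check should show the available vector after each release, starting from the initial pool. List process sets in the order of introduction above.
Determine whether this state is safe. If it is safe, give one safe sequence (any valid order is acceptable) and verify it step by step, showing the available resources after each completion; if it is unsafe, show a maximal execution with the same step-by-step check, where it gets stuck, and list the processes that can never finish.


UNSAFE.
Key observation: once P7, P4, P6 finish, the pool peaks at (6, 7, 6, 10) — and every remaining process still needs more type-C units than that.
The run P7, P4, P6 cannot be extended any further. Walking it through:
  pool = (0, 2, 1, 3)
  P7 needs (0, 1, 0, 1) <= (0, 2, 1, 3) -> finishes; pool += (3, 2, 2, 2) = (3, 4, 3, 5)
  P4 needs (2, 3, 1, 4) <= (3, 4, 3, 5) -> finishes; pool += (3, 2, 1, 2) = (6, 6, 4, 7)
  P6 needs (6, 6, 0, 7) <= (6, 6, 4, 7) -> finishes; pool += (0, 1, 2, 3) = (6, 7, 6, 10)
  blocked: P8 wants (7, 2, 1, 9), pool (6, 7, 6, 10) — not enough type-C units
  blocked: P5 wants (7, 6, 6, 9), pool (6, 7, 6, 10) — not enough type-C units
  blocked: P2 wants (8, 0, 3, 6), pool (6, 7, 6, 10) — not enough type-C units
Never able to finish: P8, P5 and P2.


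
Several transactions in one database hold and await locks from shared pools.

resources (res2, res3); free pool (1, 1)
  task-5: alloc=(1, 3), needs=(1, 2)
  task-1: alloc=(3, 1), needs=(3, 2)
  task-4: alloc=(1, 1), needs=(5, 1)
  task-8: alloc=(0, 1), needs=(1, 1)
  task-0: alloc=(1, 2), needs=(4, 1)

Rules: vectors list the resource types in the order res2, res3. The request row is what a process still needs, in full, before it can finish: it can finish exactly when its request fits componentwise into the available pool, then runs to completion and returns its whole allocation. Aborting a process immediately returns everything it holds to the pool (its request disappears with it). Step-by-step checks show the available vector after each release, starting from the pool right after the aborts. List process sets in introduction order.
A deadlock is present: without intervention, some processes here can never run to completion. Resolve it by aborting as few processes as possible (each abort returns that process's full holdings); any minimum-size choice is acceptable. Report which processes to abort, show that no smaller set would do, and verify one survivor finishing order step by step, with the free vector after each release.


Minimum abort set: task-0.
Key observation: aborting task-0 returns (1, 2), and task-1 — hopeless before — runs at step 3 with the returned capacity in the pool.
No smaller set exists: with zero aborts the deadlock remains.
The survivors complete as task-8, task-5, task-1, task-4. Step-by-step check (starting from the post-abort pool):
  pool = (2, 3)
  task-8 needs (1, 1) <= (2, 3) -> finishes; pool += (0, 1) = (2, 4)
  task-5 needs (1, 2) <= (2, 4) -> finishes; pool += (1, 3) = (3, 7)
  task-1 needs (3, 2) <= (3, 7) -> finishes; pool += (3, 1) = (6, 8)
  task-4 needs (5, 1) <= (6, 8) -> finishes; pool += (1, 1) = (7, 9)


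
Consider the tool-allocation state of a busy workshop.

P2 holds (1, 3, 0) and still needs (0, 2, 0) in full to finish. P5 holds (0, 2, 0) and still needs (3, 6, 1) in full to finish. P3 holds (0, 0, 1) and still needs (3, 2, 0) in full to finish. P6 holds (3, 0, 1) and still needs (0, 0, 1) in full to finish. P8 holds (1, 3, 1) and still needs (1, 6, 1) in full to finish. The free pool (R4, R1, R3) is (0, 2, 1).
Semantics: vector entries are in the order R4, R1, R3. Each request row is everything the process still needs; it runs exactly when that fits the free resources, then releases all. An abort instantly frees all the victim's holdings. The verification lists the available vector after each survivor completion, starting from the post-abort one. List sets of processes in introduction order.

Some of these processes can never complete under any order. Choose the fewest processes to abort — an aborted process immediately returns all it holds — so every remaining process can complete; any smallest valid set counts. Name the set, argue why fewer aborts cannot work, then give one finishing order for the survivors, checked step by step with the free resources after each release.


The answer: abort P8.
Key observation: no ordering could ever have run P5 before the abort of P8; with (1, 3, 1) back in the pool it fits at step 3.
Why nothing smaller works: aborting no one leaves the state deadlocked as given.
One survivor order: P2, P6, P5, P3. Walking it through (post-abort pool first):
  pool = (1, 5, 2)
  P2 needs (0, 2, 0) <= (1, 5, 2) -> finishes; pool += (1, 3, 0) = (2, 8, 2)
  P6 needs (0, 0, 1) <= (2, 8, 2) -> finishes; pool += (3, 0, 1) = (5, 8, 3)
  P5 needs (3, 6, 1) <= (5, 8, 3) -> finishes; pool += (0, 2, 0) = (5, 10, 3)
  P3 needs (3, 2, 0) <= (5, 10, 3) -> finishes; pool += (0, 0, 1) = (5, 10, 4)


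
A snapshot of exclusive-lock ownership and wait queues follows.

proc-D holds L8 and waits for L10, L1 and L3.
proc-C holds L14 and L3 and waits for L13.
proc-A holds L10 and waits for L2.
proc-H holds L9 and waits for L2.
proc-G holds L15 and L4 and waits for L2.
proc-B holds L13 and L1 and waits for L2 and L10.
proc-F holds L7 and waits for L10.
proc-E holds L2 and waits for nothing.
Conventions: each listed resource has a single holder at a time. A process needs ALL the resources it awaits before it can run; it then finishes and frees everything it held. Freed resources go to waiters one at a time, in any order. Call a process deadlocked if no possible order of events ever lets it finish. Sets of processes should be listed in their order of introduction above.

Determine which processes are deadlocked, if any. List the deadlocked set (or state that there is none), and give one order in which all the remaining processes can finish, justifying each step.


The deadlocked set is empty.
Key observation: although several processes wait, no cycle exists — each chain bottoms out at a free runner.
One completion order for the rest: proc-E, proc-A, proc-F, proc-H, proc-B, proc-G, proc-C, proc-D.
Verifying each step:
  run proc-E (it waits on nothing); releases L2
  run proc-A (all its waits — L2 — are resolved); releases L10
  run proc-F (all its waits — L10 — are resolved); releases L7
  run proc-H (all its waits — L2 — are resolved); releases L9
  run proc-B (all its waits — L2 and L10 — are resolved); releases L13 and L1
  run proc-G (all its waits — L2 — are resolved); releases L15 and L4
  run proc-C (all its waits — L13 — are resolved); releases L14 and L3
  run proc-D (all its waits — L10, L1 and L3 — are resolved); releases L8


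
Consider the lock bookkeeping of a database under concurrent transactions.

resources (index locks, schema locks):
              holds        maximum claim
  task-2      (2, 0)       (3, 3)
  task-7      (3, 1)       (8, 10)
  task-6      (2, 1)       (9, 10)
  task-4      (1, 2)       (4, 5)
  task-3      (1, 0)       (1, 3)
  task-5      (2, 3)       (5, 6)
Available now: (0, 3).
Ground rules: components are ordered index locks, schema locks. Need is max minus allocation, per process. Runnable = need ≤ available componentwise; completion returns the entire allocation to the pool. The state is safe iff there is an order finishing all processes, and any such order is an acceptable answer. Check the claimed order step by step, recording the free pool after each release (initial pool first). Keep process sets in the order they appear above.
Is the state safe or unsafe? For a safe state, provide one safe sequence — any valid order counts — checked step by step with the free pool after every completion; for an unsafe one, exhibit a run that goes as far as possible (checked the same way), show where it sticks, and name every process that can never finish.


UNSAFE.
Key observation: even finishing task-3, task-2, task-5, task-4 leaves just (6, 8) free — too little schema locks for any of the remaining processes.
The run task-3, task-2, task-5, task-4 cannot be extended any further. Verifying each step:
  pool = (0, 3)
  task-3 needs (0, 3) <= (0, 3) -> finishes; pool += (1, 0) = (1, 3)
  task-2 needs (1, 3) <= (1, 3) -> finishes; pool += (2, 0) = (3, 3)
  task-5 needs (3, 3) <= (3, 3) -> finishes; pool += (2, 3) = (5, 6)
  task-4 needs (3, 3) <= (5, 6) -> finishes; pool += (1, 2) = (6, 8)
  blocked: task-7 wants (5, 9), pool (6, 8) — not enough schema locks
  blocked: task-6 wants (7, 9), pool (6, 8) — not enough index locks and schema locks
Never able to finish: task-7 and task-6.


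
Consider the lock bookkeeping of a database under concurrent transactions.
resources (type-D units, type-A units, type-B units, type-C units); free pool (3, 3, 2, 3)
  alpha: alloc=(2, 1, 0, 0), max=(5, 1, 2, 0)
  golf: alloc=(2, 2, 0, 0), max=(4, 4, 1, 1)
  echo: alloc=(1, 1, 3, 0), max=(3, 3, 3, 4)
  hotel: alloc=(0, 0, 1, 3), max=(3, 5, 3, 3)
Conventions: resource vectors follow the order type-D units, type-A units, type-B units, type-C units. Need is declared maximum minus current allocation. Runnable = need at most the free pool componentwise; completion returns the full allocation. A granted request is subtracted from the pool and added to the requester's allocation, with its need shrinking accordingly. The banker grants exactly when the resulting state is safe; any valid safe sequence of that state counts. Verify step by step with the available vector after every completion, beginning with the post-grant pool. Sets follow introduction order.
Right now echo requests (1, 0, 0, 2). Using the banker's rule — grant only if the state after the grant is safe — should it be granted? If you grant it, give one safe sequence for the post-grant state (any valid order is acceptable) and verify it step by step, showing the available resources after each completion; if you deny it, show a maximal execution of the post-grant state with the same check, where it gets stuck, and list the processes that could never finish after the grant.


GRANT — the state after the grant stays safe, e.g. via golf, alpha, hotel, echo.
Key observation: after the grant the pool drops to (2, 3, 2, 1), which still lets golf finish first and unwind the rest.
Step-by-step check of the post-grant state:
  pool = (2, 3, 2, 1)
  golf needs (2, 2, 1, 1) <= (2, 3, 2, 1) -> finishes; pool += (2, 2, 0, 0) = (4, 5, 2, 1)
  alpha needs (3, 0, 2, 0) <= (4, 5, 2, 1) -> finishes; pool += (2, 1, 0, 0) = (6, 6, 2, 1)
  hotel needs (3, 5, 2, 0) <= (6, 6, 2, 1) -> finishes; pool += (0, 0, 1, 3) = (6, 6, 3, 4)
  echo needs (1, 2, 0, 2) <= (6, 6, 3, 4) -> finishes; pool += (2, 1, 3, 2) = (8, 7, 6, 6)


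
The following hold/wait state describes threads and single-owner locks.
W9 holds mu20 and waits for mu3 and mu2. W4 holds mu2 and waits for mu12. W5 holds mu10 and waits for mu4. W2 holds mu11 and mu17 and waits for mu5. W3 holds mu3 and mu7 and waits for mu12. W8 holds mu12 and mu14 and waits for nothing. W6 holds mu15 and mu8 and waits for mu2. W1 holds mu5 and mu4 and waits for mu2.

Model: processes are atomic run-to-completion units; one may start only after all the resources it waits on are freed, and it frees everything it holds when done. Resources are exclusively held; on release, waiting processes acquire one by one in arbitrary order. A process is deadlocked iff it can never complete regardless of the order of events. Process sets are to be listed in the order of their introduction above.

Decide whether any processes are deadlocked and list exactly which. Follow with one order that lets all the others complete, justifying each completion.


No process is deadlocked.
Key observation: there is no circular wait here — follow any chain and it reaches a process that is free to run now.
The rest can finish in the order W8, W4, W3, W1, W9, W2, W6, W5.
Check, step by step:
  W8 waits on nothing -> runs at once and releases mu12 and mu14
  W4: everything it awaited (mu12) is free; runs, freeing mu2
  W3: everything it awaited (mu12) is free; runs, freeing mu3 and mu7
  W1: everything it awaited (mu2) is free; runs, freeing mu5 and mu4
  W9: everything it awaited (mu3 and mu2) is free; runs, freeing mu20
  W2: everything it awaited (mu5) is free; runs, freeing mu11 and mu17
  W6: everything it awaited (mu2) is free; runs, freeing mu15 and mu8
  W5: everything it awaited (mu4) is free; runs, freeing mu10


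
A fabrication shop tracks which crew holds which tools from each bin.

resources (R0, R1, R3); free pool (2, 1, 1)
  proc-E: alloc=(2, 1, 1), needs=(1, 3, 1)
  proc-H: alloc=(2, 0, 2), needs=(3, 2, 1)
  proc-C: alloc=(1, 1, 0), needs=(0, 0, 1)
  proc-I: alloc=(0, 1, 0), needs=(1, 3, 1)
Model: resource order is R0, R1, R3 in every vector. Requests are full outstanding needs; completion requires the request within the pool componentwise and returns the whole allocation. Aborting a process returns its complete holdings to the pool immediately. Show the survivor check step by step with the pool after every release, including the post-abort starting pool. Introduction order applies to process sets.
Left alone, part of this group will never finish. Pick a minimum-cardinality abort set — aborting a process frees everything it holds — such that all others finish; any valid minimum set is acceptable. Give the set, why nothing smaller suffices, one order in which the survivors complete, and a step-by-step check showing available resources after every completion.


The answer: abort proc-I.
Key observation: no ordering could ever have run proc-E before the abort of proc-I; with (0, 1, 0) back in the pool it fits at step 3.
No smaller set exists: with zero aborts the deadlock remains.
The survivors complete as proc-C, proc-H, proc-E. Verifying each step (starting from the post-abort pool):
  pool = (2, 2, 1)
  proc-C needs (0, 0, 1) <= (2, 2, 1) -> finishes; pool += (1, 1, 0) = (3, 3, 1)
  proc-H needs (3, 2, 1) <= (3, 3, 1) -> finishes; pool += (2, 0, 2) = (5, 3, 3)
  proc-E needs (1, 3, 1) <= (5, 3, 3) -> finishes; pool += (2, 1, 1) = (7, 4, 4)


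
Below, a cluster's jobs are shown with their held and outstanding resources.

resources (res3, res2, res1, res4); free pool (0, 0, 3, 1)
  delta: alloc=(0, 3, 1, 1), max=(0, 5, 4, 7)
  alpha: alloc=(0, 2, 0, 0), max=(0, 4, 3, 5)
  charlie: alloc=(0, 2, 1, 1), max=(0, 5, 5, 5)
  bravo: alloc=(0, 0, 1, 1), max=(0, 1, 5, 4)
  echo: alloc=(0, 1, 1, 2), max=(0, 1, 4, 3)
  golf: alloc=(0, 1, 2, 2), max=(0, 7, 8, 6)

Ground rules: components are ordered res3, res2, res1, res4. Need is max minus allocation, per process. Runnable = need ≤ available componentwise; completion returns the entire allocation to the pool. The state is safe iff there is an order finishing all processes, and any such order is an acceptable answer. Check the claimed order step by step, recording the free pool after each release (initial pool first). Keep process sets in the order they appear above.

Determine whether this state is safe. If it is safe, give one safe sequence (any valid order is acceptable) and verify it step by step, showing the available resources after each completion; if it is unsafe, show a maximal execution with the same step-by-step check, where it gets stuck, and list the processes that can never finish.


The state is UNSAFE.
Key observation: res2 is the bottleneck — with echo, bravo done the pool holds (0, 1, 5, 4), short of every remaining need.
Going as far as possible: echo, bravo; after that, nothing fits. Walking it through:
  pool = (0, 0, 3, 1)
  echo needs (0, 0, 3, 1) <= (0, 0, 3, 1) -> finishes; pool += (0, 1, 1, 2) = (0, 1, 4, 3)
  bravo needs (0, 1, 4, 3) <= (0, 1, 4, 3) -> finishes; pool += (0, 0, 1, 1) = (0, 1, 5, 4)
  delta still needs (0, 2, 3, 6) but only (0, 1, 5, 4) is free — short on res2 and res4
  alpha still needs (0, 2, 3, 5) but only (0, 1, 5, 4) is free — short on res2 and res4
  charlie still needs (0, 3, 4, 4) but only (0, 1, 5, 4) is free — short on res2
  golf still needs (0, 6, 6, 4) but only (0, 1, 5, 4) is free — short on res2 and res1
Processes that can never finish: delta, alpha, charlie and golf.


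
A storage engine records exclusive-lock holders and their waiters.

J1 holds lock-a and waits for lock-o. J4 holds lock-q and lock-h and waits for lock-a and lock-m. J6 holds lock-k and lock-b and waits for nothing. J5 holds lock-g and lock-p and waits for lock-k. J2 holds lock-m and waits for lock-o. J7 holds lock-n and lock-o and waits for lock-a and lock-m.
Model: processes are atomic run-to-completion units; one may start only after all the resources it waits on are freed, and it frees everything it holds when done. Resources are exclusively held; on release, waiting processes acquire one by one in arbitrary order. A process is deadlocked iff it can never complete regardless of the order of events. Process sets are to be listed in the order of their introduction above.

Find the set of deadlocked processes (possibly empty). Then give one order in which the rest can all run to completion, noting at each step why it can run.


Deadlocked set: J1, J4, J2 and J7.
Key observation: the wait chain closes on itself along J1 -> J7 -> J1; J2 is caught in further circular waits and J4 waits into the deadlock from upstream.
One completion order for the rest: J6, J5.
Walking it through:
  J6 waits on nothing -> runs at once and releases lock-k and lock-b
  J5 waits on lock-k — all released -> runs and releases lock-g and lock-p


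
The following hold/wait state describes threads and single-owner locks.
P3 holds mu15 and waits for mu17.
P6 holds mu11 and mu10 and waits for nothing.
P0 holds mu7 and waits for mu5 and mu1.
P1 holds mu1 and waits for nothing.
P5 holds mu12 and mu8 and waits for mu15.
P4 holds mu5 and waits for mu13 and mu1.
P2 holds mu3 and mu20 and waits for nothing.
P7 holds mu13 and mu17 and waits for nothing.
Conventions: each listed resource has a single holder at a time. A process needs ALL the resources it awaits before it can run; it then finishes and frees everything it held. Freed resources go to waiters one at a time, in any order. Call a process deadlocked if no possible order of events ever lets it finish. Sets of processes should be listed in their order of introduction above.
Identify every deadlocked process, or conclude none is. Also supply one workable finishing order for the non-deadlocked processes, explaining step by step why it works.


No process is deadlocked.
Key observation: there is no circular wait here — follow any chain and it reaches a process that is free to run now.
A valid finishing order for the others: P7, P1, P2, P4, P3, P5, P0, P6.
Walking it through:
  P7 waits on nothing -> runs at once and releases mu13 and mu17
  P1 waits on nothing -> runs at once and releases mu1
  P2 waits on nothing -> runs at once and releases mu3 and mu20
  P4 waits on mu13 and mu1 — all released -> runs and releases mu5
  P3 waits on mu17 — all released -> runs and releases mu15
  P5 waits on mu15 — all released -> runs and releases mu12 and mu8
  P0 waits on mu5 and mu1 — all released -> runs and releases mu7
  P6 waits on nothing -> runs at once and releases mu11 and mu10


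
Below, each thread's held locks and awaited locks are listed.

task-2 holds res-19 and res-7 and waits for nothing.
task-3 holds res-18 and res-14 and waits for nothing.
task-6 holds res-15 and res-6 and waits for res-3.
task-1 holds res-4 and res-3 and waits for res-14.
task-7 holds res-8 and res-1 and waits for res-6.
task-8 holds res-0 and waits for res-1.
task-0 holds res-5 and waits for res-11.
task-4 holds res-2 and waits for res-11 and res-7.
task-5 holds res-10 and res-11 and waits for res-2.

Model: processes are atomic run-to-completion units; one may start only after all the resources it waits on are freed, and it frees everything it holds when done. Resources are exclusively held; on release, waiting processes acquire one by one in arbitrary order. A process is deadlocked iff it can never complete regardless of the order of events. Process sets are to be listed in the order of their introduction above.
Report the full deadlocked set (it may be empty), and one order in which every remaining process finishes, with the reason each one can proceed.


Deadlocked set: task-0, task-4 and task-5.
Key observation: the loop task-5 -> task-4 -> task-5 blocks itself forever; task-0 waits into the deadlock from upstream.
A valid finishing order for the others: task-3, task-1, task-6, task-7, task-2, task-8.
Verifying each step:
  run task-3 (it waits on nothing); releases res-18 and res-14
  task-1 waits on res-14 — all released -> runs and releases res-4 and res-3
  task-6 waits on res-3 — all released -> runs and releases res-15 and res-6
  task-7 waits on res-6 — all released -> runs and releases res-8 and res-1
  run task-2 (it waits on nothing); releases res-19 and res-7
  task-8 waits on res-1 — all released -> runs and releases res-0


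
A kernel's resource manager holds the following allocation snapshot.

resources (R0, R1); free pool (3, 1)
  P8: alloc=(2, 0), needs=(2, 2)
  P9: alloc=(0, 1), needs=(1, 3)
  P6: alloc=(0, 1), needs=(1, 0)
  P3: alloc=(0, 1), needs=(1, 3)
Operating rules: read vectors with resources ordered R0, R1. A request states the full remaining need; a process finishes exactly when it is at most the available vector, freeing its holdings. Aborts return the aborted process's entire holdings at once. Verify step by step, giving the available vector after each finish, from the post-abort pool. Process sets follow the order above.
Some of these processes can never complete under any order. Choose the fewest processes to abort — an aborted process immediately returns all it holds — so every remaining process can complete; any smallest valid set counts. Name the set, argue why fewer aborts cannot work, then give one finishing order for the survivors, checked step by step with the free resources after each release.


Minimum abort set: P3.
Key observation: the returned (0, 1) from P3 is what brings P9 — unrunnable before, under any order — into play at step 3.
Why nothing smaller works: aborting no one leaves the state deadlocked as given.
The survivors complete as P6, P8, P9. Check, step by step (starting from the post-abort pool):
  pool = (3, 2)
  P6: need (1, 0) fits (3, 2); releases (0, 1), pool now (3, 3)
  P8: need (2, 2) fits (3, 3); releases (2, 0), pool now (5, 3)
  P9: need (1, 3) fits (5, 3); releases (0, 1), pool now (5, 4)


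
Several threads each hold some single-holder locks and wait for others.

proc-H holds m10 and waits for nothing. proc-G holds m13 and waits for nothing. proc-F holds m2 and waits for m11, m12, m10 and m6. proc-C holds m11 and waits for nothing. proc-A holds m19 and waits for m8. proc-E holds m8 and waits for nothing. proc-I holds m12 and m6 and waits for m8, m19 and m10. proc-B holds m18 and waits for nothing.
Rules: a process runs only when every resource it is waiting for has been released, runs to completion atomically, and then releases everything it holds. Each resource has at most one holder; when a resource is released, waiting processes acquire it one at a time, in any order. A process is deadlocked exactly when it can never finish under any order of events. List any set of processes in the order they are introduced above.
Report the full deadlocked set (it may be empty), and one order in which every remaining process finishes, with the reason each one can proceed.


No process is deadlocked.
Key observation: although several processes wait, no cycle exists — each chain bottoms out at a free runner.
A valid finishing order for the others: proc-B, proc-H, proc-E, proc-A, proc-I, proc-C, proc-F, proc-G.
Step-by-step check:
  run proc-B (it waits on nothing); releases m18
  run proc-H (it waits on nothing); releases m10
  run proc-E (it waits on nothing); releases m8
  proc-A waits on m8 — all released -> runs and releases m19
  proc-I waits on m8, m19 and m10 — all released -> runs and releases m12 and m6
  run proc-C (it waits on nothing); releases m11
  proc-F waits on m11, m12, m10 and m6 — all released -> runs and releases m2
  run proc-G (it waits on nothing); releases m13


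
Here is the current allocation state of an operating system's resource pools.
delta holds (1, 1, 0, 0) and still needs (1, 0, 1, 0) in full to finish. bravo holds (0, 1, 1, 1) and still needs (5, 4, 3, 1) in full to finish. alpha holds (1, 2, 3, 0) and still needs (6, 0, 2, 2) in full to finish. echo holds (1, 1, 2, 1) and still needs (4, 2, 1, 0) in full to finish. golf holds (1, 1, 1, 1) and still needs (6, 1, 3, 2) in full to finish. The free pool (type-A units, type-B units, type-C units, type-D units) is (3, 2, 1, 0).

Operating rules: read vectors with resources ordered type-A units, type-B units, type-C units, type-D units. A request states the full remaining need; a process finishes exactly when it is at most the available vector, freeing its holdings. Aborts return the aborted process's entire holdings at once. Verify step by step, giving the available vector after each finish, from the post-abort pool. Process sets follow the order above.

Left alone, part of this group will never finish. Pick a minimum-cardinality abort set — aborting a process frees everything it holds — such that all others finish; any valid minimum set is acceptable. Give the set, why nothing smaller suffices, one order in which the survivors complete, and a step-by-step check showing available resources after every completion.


The answer: abort golf.
Key observation: alpha had no path to completion before; after the abort of golf ((1, 1, 1, 1) returned), step 3 is where it fits.
No smaller set exists: with zero aborts the deadlock remains.
The survivors complete as echo, delta, alpha, bravo. Verifying each step (starting from the post-abort pool):
  pool = (4, 3, 2, 1)
  run echo (needs (4, 2, 1, 0), free (4, 3, 2, 1)); after release of (1, 1, 2, 1) the pool is (5, 4, 4, 2)
  run delta (needs (1, 0, 1, 0), free (5, 4, 4, 2)); after release of (1, 1, 0, 0) the pool is (6, 5, 4, 2)
  run alpha (needs (6, 0, 2, 2), free (6, 5, 4, 2)); after release of (1, 2, 3, 0) the pool is (7, 7, 7, 2)
  run bravo (needs (5, 4, 3, 1), free (7, 7, 7, 2)); after release of (0, 1, 1, 1) the pool is (7, 8, 8, 3)


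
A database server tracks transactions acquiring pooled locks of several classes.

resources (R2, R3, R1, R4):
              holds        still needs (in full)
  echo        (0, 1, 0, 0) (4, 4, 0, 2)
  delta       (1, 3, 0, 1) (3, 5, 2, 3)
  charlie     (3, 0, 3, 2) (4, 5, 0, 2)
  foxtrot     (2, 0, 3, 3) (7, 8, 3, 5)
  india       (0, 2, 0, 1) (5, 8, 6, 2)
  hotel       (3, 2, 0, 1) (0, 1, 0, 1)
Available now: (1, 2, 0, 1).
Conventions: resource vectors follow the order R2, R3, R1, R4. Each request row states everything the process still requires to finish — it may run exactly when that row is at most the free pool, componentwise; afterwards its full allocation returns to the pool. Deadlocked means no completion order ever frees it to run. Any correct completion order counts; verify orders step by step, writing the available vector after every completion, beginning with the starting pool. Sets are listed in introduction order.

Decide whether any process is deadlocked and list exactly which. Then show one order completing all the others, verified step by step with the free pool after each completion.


No process is deadlocked.
Key observation: there is always a runnable process — hotel first — so the state unwinds completely.
The rest can finish in the order hotel, echo, charlie, delta, foxtrot, india. Verifying each step:
  pool = (1, 2, 0, 1)
  run hotel (needs (0, 1, 0, 1), free (1, 2, 0, 1)); after release of (3, 2, 0, 1) the pool is (4, 4, 0, 2)
  run echo (needs (4, 4, 0, 2), free (4, 4, 0, 2)); after release of (0, 1, 0, 0) the pool is (4, 5, 0, 2)
  run charlie (needs (4, 5, 0, 2), free (4, 5, 0, 2)); after release of (3, 0, 3, 2) the pool is (7, 5, 3, 4)
  run delta (needs (3, 5, 2, 3), free (7, 5, 3, 4)); after release of (1, 3, 0, 1) the pool is (8, 8, 3, 5)
  run foxtrot (needs (7, 8, 3, 5), free (8, 8, 3, 5)); after release of (2, 0, 3, 3) the pool is (10, 8, 6, 8)
  run india (needs (5, 8, 6, 2), free (10, 8, 6, 8)); after release of (0, 2, 0, 1) the pool is (10, 10, 6, 9)


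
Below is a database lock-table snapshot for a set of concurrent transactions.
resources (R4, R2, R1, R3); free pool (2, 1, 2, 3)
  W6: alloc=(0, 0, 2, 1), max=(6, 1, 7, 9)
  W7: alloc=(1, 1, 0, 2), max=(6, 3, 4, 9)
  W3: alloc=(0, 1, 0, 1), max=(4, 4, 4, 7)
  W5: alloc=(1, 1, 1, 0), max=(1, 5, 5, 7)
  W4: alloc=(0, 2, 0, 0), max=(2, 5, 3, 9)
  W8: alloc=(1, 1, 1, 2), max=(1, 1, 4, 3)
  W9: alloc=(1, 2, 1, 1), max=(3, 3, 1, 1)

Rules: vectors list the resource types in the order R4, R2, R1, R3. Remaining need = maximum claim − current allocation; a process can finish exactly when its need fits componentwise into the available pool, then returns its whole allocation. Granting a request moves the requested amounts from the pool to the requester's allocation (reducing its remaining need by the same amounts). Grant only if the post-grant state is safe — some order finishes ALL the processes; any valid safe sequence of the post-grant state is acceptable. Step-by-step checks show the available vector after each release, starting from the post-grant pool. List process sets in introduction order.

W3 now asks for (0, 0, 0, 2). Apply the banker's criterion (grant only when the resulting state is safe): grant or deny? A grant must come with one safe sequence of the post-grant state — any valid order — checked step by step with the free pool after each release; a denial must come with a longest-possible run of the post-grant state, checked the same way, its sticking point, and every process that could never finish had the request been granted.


GRANT: granting preserves safety; a valid post-grant sequence is W9, W8, W3, W5, W7, W4, W6.
Key observation: the grant leaves (2, 1, 2, 1) free — enough for W9, whose release restarts the cascade.
Check on the post-grant state, step by step:
  pool = (2, 1, 2, 1)
  W9 needs (2, 1, 0, 0) <= (2, 1, 2, 1) -> finishes; pool += (1, 2, 1, 1) = (3, 3, 3, 2)
  W8 needs (0, 0, 3, 1) <= (3, 3, 3, 2) -> finishes; pool += (1, 1, 1, 2) = (4, 4, 4, 4)
  W3 needs (4, 3, 4, 4) <= (4, 4, 4, 4) -> finishes; pool += (0, 1, 0, 3) = (4, 5, 4, 7)
  W5 needs (0, 4, 4, 7) <= (4, 5, 4, 7) -> finishes; pool += (1, 1, 1, 0) = (5, 6, 5, 7)
  W7 needs (5, 2, 4, 7) <= (5, 6, 5, 7) -> finishes; pool += (1, 1, 0, 2) = (6, 7, 5, 9)
  W4 needs (2, 3, 3, 9) <= (6, 7, 5, 9) -> finishes; pool += (0, 2, 0, 0) = (6, 9, 5, 9)
  W6 needs (6, 1, 5, 8) <= (6, 9, 5, 9) -> finishes; pool += (0, 0, 2, 1) = (6, 9, 7, 10)


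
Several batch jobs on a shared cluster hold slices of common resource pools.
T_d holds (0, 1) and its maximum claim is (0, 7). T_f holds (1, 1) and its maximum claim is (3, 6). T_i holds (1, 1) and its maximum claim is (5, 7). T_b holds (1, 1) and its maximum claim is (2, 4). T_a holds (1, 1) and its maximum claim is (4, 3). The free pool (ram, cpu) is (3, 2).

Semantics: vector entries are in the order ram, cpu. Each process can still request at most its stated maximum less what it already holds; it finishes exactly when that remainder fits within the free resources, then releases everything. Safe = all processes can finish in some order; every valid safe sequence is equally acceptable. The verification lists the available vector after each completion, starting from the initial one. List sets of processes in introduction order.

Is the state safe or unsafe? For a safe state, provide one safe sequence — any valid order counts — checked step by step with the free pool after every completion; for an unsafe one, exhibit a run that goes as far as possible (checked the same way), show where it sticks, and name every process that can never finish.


UNSAFE.
Key observation: T_a, T_b can finish, but then (5, 4) is all there is, and the blocked group's cpu demands exceed it.
Going as far as possible: T_a, T_b; after that, nothing fits. Walking it through:
  pool = (3, 2)
  T_a: need (3, 2) fits (3, 2); releases (1, 1), pool now (4, 3)
  T_b: need (1, 3) fits (4, 3); releases (1, 1), pool now (5, 4)
  T_d cannot run: need (0, 6) vs free (5, 4) (insufficient cpu)
  T_f cannot run: need (2, 5) vs free (5, 4) (insufficient cpu)
  T_i cannot run: need (4, 6) vs free (5, 4) (insufficient cpu)
Never able to finish: T_d, T_f and T_i.
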